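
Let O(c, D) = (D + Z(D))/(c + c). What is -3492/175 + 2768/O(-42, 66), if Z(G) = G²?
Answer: -9355204/128975 ≈ -72.535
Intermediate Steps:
O(c, D) = (D + D²)/(2*c) (O(c, D) = (D + D²)/(c + c) = (D + D²)/((2*c)) = (D + D²)*(1/(2*c)) = (D + D²)/(2*c))
-3492/175 + 2768/O(-42, 66) = -3492/175 + 2768/(((½)*66*(1 + 66)/(-42))) = -3492*1/175 + 2768/(((½)*66*(-1/42)*67)) = -3492/175 + 2768/(-737/14) = -3492/175 + 2768*(-14/737) = -3492/175 - 38752/737 = -9355204/128975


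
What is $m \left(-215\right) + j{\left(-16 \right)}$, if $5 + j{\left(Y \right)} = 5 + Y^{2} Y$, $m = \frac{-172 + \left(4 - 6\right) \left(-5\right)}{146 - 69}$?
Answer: $- \frac{280562}{77} \approx -3643.7$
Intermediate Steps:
$m = - \frac{162}{77}$ ($m = \frac{-172 - -10}{77} = \left(-172 + 10\right) \frac{1}{77} = \left(-162\right) \frac{1}{77} = - \frac{162}{77} \approx -2.1039$)
$j{\left(Y \right)} = Y^{3}$ ($j{\left(Y \right)} = -5 + \left(5 + Y^{2} Y\right) = -5 + \left(5 + Y^{3}\right) = Y^{3}$)
$m \left(-215\right) + j{\left(-16 \right)} = \left(- \frac{162}{77}\right) \left(-215\right) + \left(-16\right)^{3} = \frac{34830}{77} - 4096 = - \frac{280562}{77}$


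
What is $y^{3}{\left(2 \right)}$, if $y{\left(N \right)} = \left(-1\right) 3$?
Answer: $-27$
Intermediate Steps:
$y{\left(N \right)} = -3$
$y^{3}{\left(2 \right)} = \left(-3\right)^{3} = -27$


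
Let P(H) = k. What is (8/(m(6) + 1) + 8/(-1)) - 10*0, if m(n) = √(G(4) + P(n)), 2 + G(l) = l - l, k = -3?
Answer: -8*√5/(√5 - I) ≈ -6.6667 - 2.9814*I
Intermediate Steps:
G(l) = -2 (G(l) = -2 + (l - l) = -2 + 0 = -2)
P(H) = -3
m(n) = I*√5 (m(n) = √(-2 - 3) = √(-5) = I*√5)
(8/(m(6) + 1) + 8/(-1)) - 10*0 = (8/(I*√5 + 1) + 8/(-1)) - 10*0 = (8/(1 + I*√5) + 8*(-1)) + 0 = (8/(1 + I*√5) - 8) + 0 = (-8 + 8/(1 + I*√5)) + 0 = -8 + 8/(1 + I*√5)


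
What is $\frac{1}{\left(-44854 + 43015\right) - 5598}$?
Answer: $- \frac{1}{7437} \approx -0.00013446$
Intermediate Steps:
$\frac{1}{\left(-44854 + 43015\right) - 5598} = \frac{1}{-1839 - 5598} = \frac{1}{-7437} = - \frac{1}{7437}$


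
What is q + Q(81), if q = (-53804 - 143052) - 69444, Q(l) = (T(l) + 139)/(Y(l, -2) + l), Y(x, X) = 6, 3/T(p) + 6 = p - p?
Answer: -46335923/174 ≈ -2.6630e+5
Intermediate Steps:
T(p) = -½ (T(p) = 3/(-6 + (p - p)) = 3/(-6 + 0) = 3/(-6) = 3*(-⅙) = -½)
Q(l) = 277/(2*(6 + l)) (Q(l) = (-½ + 139)/(6 + l) = 277/(2*(6 + l)))
q = -266300 (q = -196856 - 69444 = -266300)
q + Q(81) = -266300 + 277/(2*(6 + 81)) = -266300 + (277/2)/87 = -266300 + (277/2)*(1/87) = -266300 + 277/174 = -46335923/174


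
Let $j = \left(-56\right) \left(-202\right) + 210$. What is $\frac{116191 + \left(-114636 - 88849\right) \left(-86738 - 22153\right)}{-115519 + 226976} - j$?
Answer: $\frac{20873593772}{111457} \approx 1.8728 \cdot 10^{5}$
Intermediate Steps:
$j = 11522$ ($j = 11312 + 210 = 11522$)
$\frac{116191 + \left(-114636 - 88849\right) \left(-86738 - 22153\right)}{-115519 + 226976} - j = \frac{116191 + \left(-114636 - 88849\right) \left(-86738 - 22153\right)}{-115519 + 226976} - 11522 = \frac{116191 - -22157685135}{111457} - 11522 = \left(116191 + 22157685135\right) \frac{1}{111457} - 11522 = 22157801326 \cdot \frac{1}{111457} - 11522 = \frac{22157801326}{111457} - 11522 = \frac{20873593772}{111457}$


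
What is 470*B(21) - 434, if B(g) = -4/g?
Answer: -10994/21 ≈ -523.52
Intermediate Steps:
470*B(21) - 434 = 470*(-4/21) - 434 = -1880/21 - 434 = -10994/21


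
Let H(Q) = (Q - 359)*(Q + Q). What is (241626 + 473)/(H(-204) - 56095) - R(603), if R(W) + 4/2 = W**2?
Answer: -63125205564/173609 ≈ -3.6361e+5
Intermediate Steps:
H(Q) = 2*Q*(-359 + Q) (H(Q) = (-359 + Q)*(2*Q) = 2*Q*(-359 + Q))
R(W) = -2 + W**2
(241626 + 473)/(H(-204) - 56095) - R(603) = (241626 + 473)/(2*(-204)*(-359 - 204) - 56095) - (-2 + 603**2) = 242099/(2*(-204)*(-563) - 56095) - (-2 + 363609) = 242099/(229704 - 56095) - 1*363607 = 242099/173609 - 363607 = -63125205564/173609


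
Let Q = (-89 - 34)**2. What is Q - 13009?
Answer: 2120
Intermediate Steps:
Q = 15129 (Q = (-123)**2 = 15129)
Q - 13009 = 15129 - 13009 = 2120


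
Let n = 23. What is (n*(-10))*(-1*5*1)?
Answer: 1150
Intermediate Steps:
(n*(-10))*(-1*5*1) = (23*(-10))*(-1*5*1) = -(-1150) = -230*(-5) = 1150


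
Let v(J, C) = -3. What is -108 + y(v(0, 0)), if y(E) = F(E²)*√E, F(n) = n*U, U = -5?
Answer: -108 - 45*I*√3 ≈ -108.0 - 77.942*I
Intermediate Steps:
F(n) = -5*n (F(n) = n*(-5) = -5*n)
y(E) = -5*E^(5/2) (y(E) = (-5*E²)*√E = -5*E^(5/2))
-108 + y(v(0, 0)) = -108 - 45*I*√3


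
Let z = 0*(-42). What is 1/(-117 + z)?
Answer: -1/117 ≈ -0.0085470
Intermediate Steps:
z = 0
1/(-117 + z) = 1/(-117 + 0) = 1/(-117) = -1/117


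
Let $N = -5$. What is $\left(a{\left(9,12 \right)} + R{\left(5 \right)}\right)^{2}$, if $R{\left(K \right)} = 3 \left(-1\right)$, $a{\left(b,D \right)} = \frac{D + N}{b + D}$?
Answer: $\frac{64}{9} \approx 7.1111$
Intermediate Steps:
$a{\left(b,D \right)} = \frac{-5 + D}{D + b}$ ($a{\left(b,D \right)} = \frac{D - 5}{b + D} = \frac{-5 + D}{D + b}$)
$R{\left(K \right)} = -3$
$\left(a{\left(9,12 \right)} + R{\left(5 \right)}\right)^{2} = \left(\frac{-5 + 12}{12 + 9} - 3\right)^{2} = \left(\frac{1}{21} \cdot 7 - 3\right)^{2} = \left(\frac{1}{3} - 3\right)^{2} = \left(- \frac{8}{3}\right)^{2} = \frac{64}{9}$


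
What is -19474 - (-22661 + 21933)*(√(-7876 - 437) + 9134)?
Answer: 6630078 + 728*I*√8313 ≈ 6.6301e+6 + 66376.0*I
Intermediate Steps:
-19474 - (-22661 + 21933)*(√(-7876 - 437) + 9134) = -19474 - (-728)*(√(-8313) + 9134) = -19474 - (-728)*(I*√8313 + 9134) = -19474 - (-728)*(9134 + I*√8313) = -19474 - (-6649552 - 728*I*√8313) = -19474 + (6649552 + 728*I*√8313) = 6630078 + 728*I*√8313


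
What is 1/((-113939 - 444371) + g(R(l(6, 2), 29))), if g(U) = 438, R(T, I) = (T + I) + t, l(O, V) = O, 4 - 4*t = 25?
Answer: -1/557872 ≈ -1.7925e-6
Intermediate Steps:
t = -21/4 (t = 1 - 1/4*25 = 1 - 25/4 = -21/4 ≈ -5.2500)
R(T, I) = -21/4 + I + T (R(T, I) = (T + I) - 21/4 = (I + T) - 21/4 = -21/4 + I + T)
1/((-113939 - 444371) + g(R(l(6, 2), 29))) = 1/((-113939 - 444371) + 438) = 1/(-558310 + 438) = 1/(-557872) = -1/557872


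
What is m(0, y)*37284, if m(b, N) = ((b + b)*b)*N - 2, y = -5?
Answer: -74568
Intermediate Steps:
m(b, N) = -2 + 2*N*b² (m(b, N) = ((2*b)*b)*N - 2 = (2*b²)*N - 2 = 2*N*b² - 2 = -2 + 2*N*b²)
m(0, y)*37284 = (-2 + 2*(-5)*0²)*37284 = (-2 + 2*(-5)*0)*37284 = (-2 + 0)*37284 = -2*37284 = -74568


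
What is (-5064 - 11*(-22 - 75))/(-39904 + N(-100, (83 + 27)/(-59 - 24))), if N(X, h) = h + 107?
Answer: 331751/3303261 ≈ 0.10043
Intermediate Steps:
N(X, h) = 107 + h
(-5064 - 11*(-22 - 75))/(-39904 + N(-100, (83 + 27)/(-59 - 24))) = (-5064 - 11*(-22 - 75))/(-39904 + (107 + (83 + 27)/(-59 - 24))) = (-5064 - 11*(-97))/(-39904 + (107 + 110/(-83))) = (-5064 + 1067)/(-39904 + (107 + 110*(-1/83))) = -3997/(-39904 + (107 - 110/83)) = -3997/(-39904 + 8771/83) = -3997/(-3303261/83) = -3997*(-83/3303261) = 331751/3303261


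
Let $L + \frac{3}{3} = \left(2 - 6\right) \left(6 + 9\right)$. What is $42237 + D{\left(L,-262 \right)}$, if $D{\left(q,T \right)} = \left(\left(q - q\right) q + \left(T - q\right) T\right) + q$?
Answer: $94838$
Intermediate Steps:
$L = -61$ ($L = -1 + \left(2 - 6\right) \left(6 + 9\right) = -1 + \left(2 - 6\right) 15 = -1 - 60 = -61$)
$D{\left(q,T \right)} = q + T \left(T - q\right)$ ($D{\left(q,T \right)} = \left(0 q + T \left(T - q\right)\right) + q = \left(0 + T \left(T - q\right)\right) + q = T \left(T - q\right) + q = q + T \left(T - q\right)$)
$42237 + D{\left(L,-262 \right)} = 42237 - \left(61 - 68644 + 15982\right) = 42237 - -52601 = 42237 + 52601 = 94838$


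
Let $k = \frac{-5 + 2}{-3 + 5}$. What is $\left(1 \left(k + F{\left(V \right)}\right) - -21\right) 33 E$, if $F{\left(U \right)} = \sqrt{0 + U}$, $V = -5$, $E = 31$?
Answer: $\frac{39897}{2} + 1023 i \sqrt{5} \approx 19949.0 + 2287.5 i$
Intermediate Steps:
$k = - \frac{3}{2} \approx -1.5$
$F{\left(U \right)} = \sqrt{U}$
$\left(1 \left(k + F{\left(V \right)}\right) - -21\right) 33 E = \left(1 \left(- \frac{3}{2} + \sqrt{-5}\right) - -21\right) 33 \cdot 31 = \left(1 \left(- \frac{3}{2} + i \sqrt{5}\right) + 21\right) 33 \cdot 31 = \left(\left(- \frac{3}{2} + i \sqrt{5}\right) + 21\right) 33 \cdot 31 = \left(\frac{39}{2} + i \sqrt{5}\right) 33 \cdot 31 = \left(\frac{1287}{2} + 33 i \sqrt{5}\right) 31 = \frac{39897}{2} + 1023 i \sqrt{5}$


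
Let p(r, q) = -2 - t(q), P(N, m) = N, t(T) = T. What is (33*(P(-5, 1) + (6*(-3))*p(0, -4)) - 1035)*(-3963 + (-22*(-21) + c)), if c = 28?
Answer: 8293524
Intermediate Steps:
p(r, q) = -2 - q
(33*(P(-5, 1) + (6*(-3))*p(0, -4)) - 1035)*(-3963 + (-22*(-21) + c)) = (33*(-5 + (6*(-3))*(-2 - 1*(-4))) - 1035)*(-3963 + (-22*(-21) + 28)) = (33*(-5 - 18*(-2 + 4)) - 1035)*(-3963 + (462 + 28)) = (33*(-5 - 18*2) - 1035)*(-3963 + 490) = (33*(-5 - 36) - 1035)*(-3473) = (33*(-41) - 1035)*(-3473) = (-1353 - 1035)*(-3473) = -2388*(-3473) = 8293524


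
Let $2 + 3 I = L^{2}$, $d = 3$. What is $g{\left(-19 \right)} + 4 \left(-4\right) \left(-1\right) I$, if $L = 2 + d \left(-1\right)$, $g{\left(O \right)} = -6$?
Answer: $- \frac{34}{3} \approx -11.333$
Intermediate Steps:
$L = -1$ ($L = 2 + 3 \left(-1\right) = 2 - 3 = -1$)
$I = - \frac{1}{3}$ ($I = - \frac{2}{3} + \frac{\left(-1\right)^{2}}{3} = - \frac{2}{3} + \frac{1}{3} \cdot 1 = - \frac{2}{3} + \frac{1}{3} = - \frac{1}{3} \approx -0.33333$)
$g{\left(-19 \right)} + 4 \left(-4\right) \left(-1\right) I = -6 + 4 \left(-4\right) \left(-1\right) \left(- \frac{1}{3}\right) = -6 + \left(-16\right) \left(-1\right) \left(- \frac{1}{3}\right) = -6 + 16 \left(- \frac{1}{3}\right) = -6 - \frac{16}{3} = - \frac{34}{3}$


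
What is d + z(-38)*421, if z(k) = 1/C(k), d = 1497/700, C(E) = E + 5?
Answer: -245299/23100 ≈ -10.619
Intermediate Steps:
C(E) = 5 + E
d = 1497/700 (d = 1497*(1/700) = 1497/700 ≈ 2.1386)
z(k) = 1/(5 + k)
d + z(-38)*421 = 1497/700 + 421/(5 - 38) = 1497/700 + 421/(-33) = 1497/700 - 1/33*421 = 1497/700 - 421/33 = -245299/23100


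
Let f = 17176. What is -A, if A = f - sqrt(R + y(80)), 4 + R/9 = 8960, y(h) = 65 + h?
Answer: -17176 + sqrt(80749) ≈ -16892.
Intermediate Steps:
R = 80604 (R = -36 + 9*8960 = -36 + 80640 = 80604)
A = 17176 - sqrt(80749) (A = 17176 - sqrt(80604 + (65 + 80)) = 17176 - sqrt(80604 + 145) = 17176 - sqrt(80749) ≈ 16892.)
-A = -(17176 - sqrt(80749)) = -17176 + sqrt(80749)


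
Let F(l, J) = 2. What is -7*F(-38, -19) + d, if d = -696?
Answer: -710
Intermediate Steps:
-7*F(-38, -19) + d = -7*2 - 696 = -14 - 696 = -710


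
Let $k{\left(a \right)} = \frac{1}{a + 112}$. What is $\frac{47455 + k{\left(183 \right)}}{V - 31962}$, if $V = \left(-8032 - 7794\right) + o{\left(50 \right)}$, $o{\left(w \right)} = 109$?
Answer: $- \frac{608662}{611535} \approx -0.9953$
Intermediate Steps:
$k{\left(a \right)} = \frac{1}{112 + a}$
$V = -15717$ ($V = \left(-8032 - 7794\right) + 109 = -15826 + 109 = -15717$)
$\frac{47455 + k{\left(183 \right)}}{V - 31962} = \frac{47455 + \frac{1}{112 + 183}}{-15717 - 31962} = \frac{47455 + \frac{1}{295}}{-47679} = \left(47455 + \frac{1}{295}\right) \left(- \frac{1}{47679}\right) = \frac{13999226}{295} \left(- \frac{1}{47679}\right) = - \frac{608662}{611535}$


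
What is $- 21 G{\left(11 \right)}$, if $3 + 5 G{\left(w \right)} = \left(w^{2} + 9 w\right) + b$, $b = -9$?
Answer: $- \frac{4368}{5} \approx -873.6$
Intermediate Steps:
$G{\left(w \right)} = - \frac{12}{5} + \frac{w^{2}}{5} + \frac{9 w}{5}$ ($G{\left(w \right)} = - \frac{3}{5} + \frac{\left(w^{2} + 9 w\right) - 9}{5} = - \frac{3}{5} + \frac{-9 + w^{2} + 9 w}{5} = - \frac{3}{5} + \left(- \frac{9}{5} + \frac{w^{2}}{5} + \frac{9 w}{5}\right) = - \frac{12}{5} + \frac{w^{2}}{5} + \frac{9 w}{5}$)
$- 21 G{\left(11 \right)} = - 21 \left(- \frac{12}{5} + \frac{11^{2}}{5} + \frac{9}{5} \cdot 11\right) = - 21 \left(- \frac{12}{5} + \frac{1}{5} \cdot 121 + \frac{99}{5}\right) = - 21 \left(- \frac{12}{5} + \frac{121}{5} + \frac{99}{5}\right) = \left(-21\right) \frac{208}{5} = - \frac{4368}{5}$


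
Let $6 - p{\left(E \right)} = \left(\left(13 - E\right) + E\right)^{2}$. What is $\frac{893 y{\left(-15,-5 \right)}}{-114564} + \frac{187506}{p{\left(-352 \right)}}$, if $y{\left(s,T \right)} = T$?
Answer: $- \frac{21480709589}{18673932} \approx -1150.3$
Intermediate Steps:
$p{\left(E \right)} = -163$ ($p{\left(E \right)} = 6 - \left(\left(13 - E\right) + E\right)^{2} = 6 - 13^{2} = 6 - 169 = -163$)
$\frac{893 y{\left(-15,-5 \right)}}{-114564} + \frac{187506}{p{\left(-352 \right)}} = \frac{893 \left(-5\right)}{-114564} + \frac{187506}{-163} = \left(-4465\right) \left(- \frac{1}{114564}\right) + 187506 \left(- \frac{1}{163}\right) = \frac{4465}{114564} - \frac{187506}{163} = - \frac{21480709589}{18673932}$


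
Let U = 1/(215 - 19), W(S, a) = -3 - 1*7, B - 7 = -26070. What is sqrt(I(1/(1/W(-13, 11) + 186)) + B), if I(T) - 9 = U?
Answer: I*sqrt(5106583)/14 ≈ 161.41*I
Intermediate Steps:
B = -26063 (B = 7 - 26070 = -26063)
W(S, a) = -10 (W(S, a) = -3 - 7 = -10)
U = 1/196 ≈ 0.0051020
I(T) = 1765/196 (I(T) = 9 + 1/196 = 1765/196)
sqrt(I(1/(1/W(-13, 11) + 186)) + B) = sqrt(1765/196 - 26063) = sqrt(-5106583/196) = I*sqrt(5106583)/14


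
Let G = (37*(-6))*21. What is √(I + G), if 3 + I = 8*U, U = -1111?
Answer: I*√13553 ≈ 116.42*I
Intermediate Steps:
G = -4662 (G = -222*21 = -4662)
I = -8891 (I = -3 + 8*(-1111) = -3 - 8888 = -8891)
√(I + G) = √(-8891 - 4662) = √(-13553) = I*√13553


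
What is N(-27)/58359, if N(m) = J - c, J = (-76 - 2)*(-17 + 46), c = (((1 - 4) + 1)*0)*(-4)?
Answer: -754/19453 ≈ -0.038760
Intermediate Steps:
c = 0 (c = ((-3 + 1)*0)*(-4) = -2*0*(-4) = 0*(-4) = 0)
J = -2262 (J = -78*29 = -2262)
N(m) = -2262 (N(m) = -2262 - 1*0 = -2262 + 0 = -2262)
N(-27)/58359 = -2262/58359 = -2262*1/58359 = -754/19453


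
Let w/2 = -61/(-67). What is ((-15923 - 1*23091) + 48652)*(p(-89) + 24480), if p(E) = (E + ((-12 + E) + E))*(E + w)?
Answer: 31514322762/67 ≈ 4.7036e+8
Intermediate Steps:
w = 122/67 (w = 2*(-61/(-67)) = 2*(-61*(-1/67)) = 2*(61/67) = 122/67 ≈ 1.8209)
p(E) = (-12 + 3*E)*(122/67 + E) (p(E) = (E + ((-12 + E) + E))*(E + 122/67) = (E + (-12 + 2*E))*(122/67 + E) = (-12 + 3*E)*(122/67 + E))
((-15923 - 1*23091) + 48652)*(p(-89) + 24480) = ((-15923 - 1*23091) + 48652)*((-1464/67 + 3*(-89)² - 438/67*(-89)) + 24480) = ((-15923 - 23091) + 48652)*((-1464/67 + 3*7921 + 38982/67) + 24480) = (-39014 + 48652)*((-1464/67 + 23763 + 38982/67) + 24480) = 9638*(1629639/67 + 24480) = 9638*(3269799/67) = 31514322762/67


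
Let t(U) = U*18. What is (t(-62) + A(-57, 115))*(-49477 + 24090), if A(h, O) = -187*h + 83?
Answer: -244375262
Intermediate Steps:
A(h, O) = 83 - 187*h
t(U) = 18*U
(t(-62) + A(-57, 115))*(-49477 + 24090) = (18*(-62) + (83 - 187*(-57)))*(-49477 + 24090) = (-1116 + (83 + 10659))*(-25387) = (-1116 + 10742)*(-25387) = 9626*(-25387) = -244375262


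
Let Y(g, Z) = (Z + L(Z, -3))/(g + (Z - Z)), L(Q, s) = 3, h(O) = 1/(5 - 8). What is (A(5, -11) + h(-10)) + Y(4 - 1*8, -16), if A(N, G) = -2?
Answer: 11/12 ≈ 0.91667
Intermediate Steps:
h(O) = -⅓ (h(O) = 1/(-3) = -⅓)
Y(g, Z) = (3 + Z)/g (Y(g, Z) = (Z + 3)/(g + (Z - Z)) = (3 + Z)/(g + 0) = (3 + Z)/g)
(A(5, -11) + h(-10)) + Y(4 - 1*8, -16) = (-2 - ⅓) + (3 - 16)/(4 - 1*8) = -7/3 - 13/(4 - 8) = -7/3 - 13/(-4) = -7/3 - ¼*(-13) = -7/3 + 13/4 = 11/12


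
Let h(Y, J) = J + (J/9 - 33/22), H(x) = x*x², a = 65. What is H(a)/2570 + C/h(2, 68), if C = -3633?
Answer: 39602509/685162 ≈ 57.800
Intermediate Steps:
H(x) = x³
h(Y, J) = -3/2 + 10*J/9 (h(Y, J) = J + (J*(⅑) - 33*1/22) = J + (J/9 - 3/2) = J + (-3/2 + J/9) = -3/2 + 10*J/9)
H(a)/2570 + C/h(2, 68) = 65³/2570 - 3633/(-3/2 + (10/9)*68) = 274625*(1/2570) - 3633/(-3/2 + 680/9) = 54925/514 - 3633/1333/18 = 54925/514 - 3633*18/1333 = 54925/514 - 65394/1333 = 39602509/685162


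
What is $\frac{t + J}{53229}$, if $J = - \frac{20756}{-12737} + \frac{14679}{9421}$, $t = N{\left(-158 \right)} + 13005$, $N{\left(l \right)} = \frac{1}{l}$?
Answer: $\frac{246625411605995}{1009182118710414} \approx 0.24438$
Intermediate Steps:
$t = \frac{2054789}{158}$ ($t = \frac{1}{-158} + 13005 = - \frac{1}{158} + 13005 = \frac{2054789}{158} \approx 13005.0$)
$J = \frac{382508699}{119995277}$ ($J = \left(-20756\right) \left(- \frac{1}{12737}\right) + 14679 \cdot \frac{1}{9421} = \frac{20756}{12737} + \frac{14679}{9421} = \frac{382508699}{119995277} \approx 3.1877$)
$\frac{t + J}{53229} = \frac{\frac{2054789}{158} + \frac{382508699}{119995277}}{53229} = \frac{246625411605995}{18959253766} \cdot \frac{1}{53229} = \frac{246625411605995}{1009182118710414}$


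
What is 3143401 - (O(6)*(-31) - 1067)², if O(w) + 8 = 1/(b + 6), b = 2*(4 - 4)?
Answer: 88709411/36 ≈ 2.4642e+6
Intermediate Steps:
b = 0 (b = 2*0 = 0)
O(w) = -47/6 (O(w) = -8 + 1/(0 + 6) = -8 + 1/6 = -8 + ⅙ = -47/6)
3143401 - (O(6)*(-31) - 1067)² = 3143401 - (-47/6*(-31) - 1067)² = 3143401 - (1457/6 - 1067)² = 3143401 - (-4945/6)² = 3143401 - 1*24453025/36 = 3143401 - 24453025/36 = 88709411/36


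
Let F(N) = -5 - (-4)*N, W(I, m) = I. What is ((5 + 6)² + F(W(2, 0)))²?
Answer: 15376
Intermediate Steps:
F(N) = -5 + 4*N
((5 + 6)² + F(W(2, 0)))² = ((5 + 6)² + (-5 + 4*2))² = (11² + (-5 + 8))² = (121 + 3)² = 124² = 15376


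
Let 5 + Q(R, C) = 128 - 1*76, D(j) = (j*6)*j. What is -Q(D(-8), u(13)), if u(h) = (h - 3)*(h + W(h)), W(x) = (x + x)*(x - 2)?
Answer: -47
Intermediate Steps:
W(x) = 2*x*(-2 + x) (W(x) = (2*x)*(-2 + x) = 2*x*(-2 + x))
D(j) = 6*j**2 (D(j) = (6*j)*j = 6*j**2)
u(h) = (-3 + h)*(h + 2*h*(-2 + h)) (u(h) = (h - 3)*(h + 2*h*(-2 + h)) = (-3 + h)*(h + 2*h*(-2 + h)))
Q(R, C) = 47 (Q(R, C) = -5 + (128 - 1*76) = -5 + (128 - 76) = -5 + 52 = 47)
-Q(D(-8), u(13)) = -1*47 = -47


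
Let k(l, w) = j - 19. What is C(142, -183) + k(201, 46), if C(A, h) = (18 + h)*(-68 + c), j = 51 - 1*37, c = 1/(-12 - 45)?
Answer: 213140/19 ≈ 11218.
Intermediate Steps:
c = -1/57 (c = 1/(-57) = -1/57 ≈ -0.017544)
j = 14 (j = 51 - 37 = 14)
k(l, w) = -5 (k(l, w) = 14 - 19 = -5)
C(A, h) = -23262/19 - 3877*h/57 (C(A, h) = (18 + h)*(-68 - 1/57) = (18 + h)*(-3877/57) = -23262/19 - 3877*h/57)
C(142, -183) + k(201, 46) = (-23262/19 - 3877/57*(-183)) - 5 = (-23262/19 + 236497/19) - 5 = 213235/19 - 5 = 213140/19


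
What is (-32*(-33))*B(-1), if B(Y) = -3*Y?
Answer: 3168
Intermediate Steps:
(-32*(-33))*B(-1) = (-32*(-33))*(-3*(-1)) = 1056*3 = 3168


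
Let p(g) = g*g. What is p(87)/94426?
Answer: 7569/94426 ≈ 0.080158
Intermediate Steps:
p(g) = g**2
p(87)/94426 = 87**2/94426 = 7569*(1/94426) = 7569/94426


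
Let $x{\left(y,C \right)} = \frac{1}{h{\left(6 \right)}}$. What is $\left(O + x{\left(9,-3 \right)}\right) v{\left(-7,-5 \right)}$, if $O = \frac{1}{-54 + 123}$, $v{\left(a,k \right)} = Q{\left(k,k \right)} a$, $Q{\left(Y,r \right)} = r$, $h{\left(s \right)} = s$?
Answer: $\frac{875}{138} \approx 6.3406$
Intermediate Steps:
$v{\left(a,k \right)} = a k$ ($v{\left(a,k \right)} = k a = a k$)
$O = \frac{1}{69} \approx 0.014493$
$x{\left(y,C \right)} = \frac{1}{6}$
$\left(O + x{\left(9,-3 \right)}\right) v{\left(-7,-5 \right)} = \left(\frac{1}{69} + \frac{1}{6}\right) \left(\left(-7\right) \left(-5\right)\right) = \frac{25}{138} \cdot 35 = \frac{875}{138}$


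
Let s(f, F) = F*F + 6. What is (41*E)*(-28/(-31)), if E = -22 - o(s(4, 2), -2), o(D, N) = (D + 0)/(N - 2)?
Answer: -22386/31 ≈ -722.13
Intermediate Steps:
s(f, F) = 6 + F**2 (s(f, F) = F**2 + 6 = 6 + F**2)
o(D, N) = D/(-2 + N)
E = -39/2 (E = -22 - (6 + 2**2)/(-2 - 2) = -22 - (6 + 4)/(-4) = -22 - 10*(-1)/4 = -22 - 1*(-5/2) = -22 + 5/2 = -39/2 ≈ -19.500)
(41*E)*(-28/(-31)) = (41*(-39/2))*(-28/(-31)) = -(-22386)*(-1)/31 = -1599/2*28/31 = -22386/31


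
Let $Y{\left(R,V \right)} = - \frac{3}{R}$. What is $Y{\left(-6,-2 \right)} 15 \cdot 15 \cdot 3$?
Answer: $\frac{675}{2} \approx 337.5$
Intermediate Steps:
$Y{\left(-6,-2 \right)} 15 \cdot 15 \cdot 3 = - \frac{3}{-6} \cdot 15 \cdot 15 \cdot 3 = \left(-3\right) \left(- \frac{1}{6}\right) 15 \cdot 45 = \frac{1}{2} \cdot 15 \cdot 45 = \frac{15}{2} \cdot 45 = \frac{675}{2}$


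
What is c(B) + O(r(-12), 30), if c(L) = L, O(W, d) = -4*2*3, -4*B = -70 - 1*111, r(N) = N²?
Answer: 85/4 ≈ 21.250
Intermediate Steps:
B = 181/4 (B = -(-70 - 1*111)/4 = -(-70 - 111)/4 = -¼*(-181) = 181/4 ≈ 45.250)
O(W, d) = -24 (O(W, d) = -8*3 = -24)
c(B) + O(r(-12), 30) = 181/4 - 24 = 85/4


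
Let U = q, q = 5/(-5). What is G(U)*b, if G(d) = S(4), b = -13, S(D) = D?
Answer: -52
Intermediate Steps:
q = -1 (q = 5*(-⅕) = -1)
U = -1
G(d) = 4
G(U)*b = 4*(-13) = -52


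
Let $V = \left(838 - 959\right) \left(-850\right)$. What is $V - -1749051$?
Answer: $1851901$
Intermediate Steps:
$V = 102850$ ($V = \left(-121\right) \left(-850\right) = 102850$)
$V - -1749051 = 102850 - -1749051 = 102850 + 1749051 = 1851901$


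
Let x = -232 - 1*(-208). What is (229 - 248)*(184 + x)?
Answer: -3040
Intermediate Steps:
x = -24 (x = -232 + 208 = -24)
(229 - 248)*(184 + x) = (229 - 248)*(184 - 24) = -19*160 = -3040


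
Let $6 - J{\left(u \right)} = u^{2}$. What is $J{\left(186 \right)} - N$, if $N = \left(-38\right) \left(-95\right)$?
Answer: $-38200$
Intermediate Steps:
$J{\left(u \right)} = 6 - u^{2}$
$N = 3610$
$J{\left(186 \right)} - N = \left(6 - 186^{2}\right) - 3610 = \left(6 - 34596\right) - 3610 = -34590 - 3610 = -38200$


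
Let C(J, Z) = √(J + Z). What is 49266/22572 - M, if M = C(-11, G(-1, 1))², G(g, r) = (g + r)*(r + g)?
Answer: 16531/1254 ≈ 13.183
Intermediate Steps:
G(g, r) = (g + r)² (G(g, r) = (g + r)*(g + r) = (g + r)²)
M = -11 (M = (√(-11 + (-1 + 1)²))² = (√(-11 + 0²))² = (√(-11 + 0))² = (√(-11))² = (I*√11)² = -11)
49266/22572 - M = 49266/22572 - 1*(-11) = 49266*(1/22572) + 11 = 2737/1254 + 11 = 16531/1254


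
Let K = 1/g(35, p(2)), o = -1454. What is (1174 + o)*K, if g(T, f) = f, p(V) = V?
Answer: -140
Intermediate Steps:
K = ½ (K = 1/2 = ½ ≈ 0.50000)
(1174 + o)*K = (1174 - 1454)*(½) = -280*½ = -140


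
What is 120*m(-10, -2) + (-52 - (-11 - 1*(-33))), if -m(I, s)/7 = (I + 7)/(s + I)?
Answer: -284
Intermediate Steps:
m(I, s) = -7*(7 + I)/(I + s) (m(I, s) = -7*(I + 7)/(s + I) = -7*(7 + I)/(I + s))
120*m(-10, -2) + (-52 - (-11 - 1*(-33))) = 120*(7*(-7 - 1*(-10))/(-10 - 2)) + (-52 - (-11 - 1*(-33))) = 120*(7*(-7 + 10)/(-12)) + (-52 - (-11 + 33)) = 120*(7*(-1/12)*3) + (-52 - 1*22) = 120*(-7/4) + (-52 - 22) = -210 - 74 = -284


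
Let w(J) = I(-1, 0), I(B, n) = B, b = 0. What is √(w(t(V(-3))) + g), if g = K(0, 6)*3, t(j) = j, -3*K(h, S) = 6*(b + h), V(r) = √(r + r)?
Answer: I ≈ 1.0*I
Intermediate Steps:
V(r) = √2*√r (V(r) = √(2*r) = √2*√r)
K(h, S) = -2*h (K(h, S) = -2*(0 + h) = -2*h)
w(J) = -1
g = 0 (g = -2*0*3 = 0*3 = 0)
√(w(t(V(-3))) + g) = √(-1 + 0) = √(-1) = I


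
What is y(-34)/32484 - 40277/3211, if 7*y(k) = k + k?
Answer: -2289681206/182535717 ≈ -12.544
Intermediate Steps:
y(k) = 2*k/7 (y(k) = (k + k)/7 = (2*k)/7 = 2*k/7)
y(-34)/32484 - 40277/3211 = ((2/7)*(-34))/32484 - 40277/3211 = -68/7*1/32484 - 40277*1/3211 = -17/56847 - 40277/3211 = -2289681206/182535717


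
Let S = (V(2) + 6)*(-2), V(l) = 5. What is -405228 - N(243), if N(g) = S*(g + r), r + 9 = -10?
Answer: -400300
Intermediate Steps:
r = -19 (r = -9 - 10 = -19)
S = -22 (S = (5 + 6)*(-2) = 11*(-2) = -22)
N(g) = 418 - 22*g (N(g) = -22*(g - 19) = -22*(-19 + g) = 418 - 22*g)
-405228 - N(243) = -405228 - (418 - 22*243) = -405228 - (418 - 5346) = -405228 - 1*(-4928) = -405228 + 4928 = -400300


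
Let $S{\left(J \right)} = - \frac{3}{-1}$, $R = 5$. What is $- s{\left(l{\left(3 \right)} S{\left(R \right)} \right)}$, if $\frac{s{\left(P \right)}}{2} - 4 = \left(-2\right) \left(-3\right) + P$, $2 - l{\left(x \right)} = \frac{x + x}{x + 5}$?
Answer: $- \frac{55}{2} \approx -27.5$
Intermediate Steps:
$l{\left(x \right)} = 2 - \frac{2 x}{5 + x}$ ($l{\left(x \right)} = 2 - \frac{x + x}{x + 5} = 2 - \frac{2 x}{5 + x}$)
$S{\left(J \right)} = 3$ ($S{\left(J \right)} = \left(-3\right) \left(-1\right) = 3$)
$s{\left(P \right)} = 20 + 2 P$ ($s{\left(P \right)} = 8 + 2 \left(\left(-2\right) \left(-3\right) + P\right) = 8 + 2 \left(6 + P\right) = 8 + \left(12 + 2 P\right) = 20 + 2 P$)
$- s{\left(l{\left(3 \right)} S{\left(R \right)} \right)} = - (20 + 2 \frac{10}{5 + 3} \cdot 3) = - (20 + 2 \cdot \frac{10}{8} \cdot 3) = - (20 + 2 \cdot 10 \cdot \frac{1}{8} \cdot 3) = - (20 + 2 \cdot \frac{5}{4} \cdot 3) = - (20 + 2 \cdot \frac{15}{4}) = - (20 + \frac{15}{2}) = \left(-1\right) \frac{55}{2} = - \frac{55}{2}$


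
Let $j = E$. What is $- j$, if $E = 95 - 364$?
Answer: $269$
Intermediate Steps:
$E = -269$ ($E = 95 - 364 = -269$)
$j = -269$
$- j = \left(-1\right) \left(-269\right) = 269$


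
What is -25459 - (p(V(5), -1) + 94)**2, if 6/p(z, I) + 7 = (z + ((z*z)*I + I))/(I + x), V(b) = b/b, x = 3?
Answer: -853631/25 ≈ -34145.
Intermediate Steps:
V(b) = 1
p(z, I) = 6/(-7 + (I + z + I*z**2)/(3 + I)) (p(z, I) = 6/(-7 + (z + ((z*z)*I + I))/(I + 3)) = 6/(-7 + (z + (z**2*I + I))/(3 + I)) = 6/(-7 + (z + (I*z**2 + I))/(3 + I)) = 6/(-7 + (z + (I + I*z**2))/(3 + I)) = 6/(-7 + (I + z + I*z**2)/(3 + I)))
-25459 - (p(V(5), -1) + 94)**2 = -25459 - (6*(3 - 1)/(-21 + 1 - 6*(-1) - 1*1**2) + 94)**2 = -25459 - (6*2/(-21 + 1 + 6 - 1*1) + 94)**2 = -25459 - (6*2/(-21 + 1 + 6 - 1) + 94)**2 = -25459 - (6*2/(-15) + 94)**2 = -25459 - (6*(-1/15)*2 + 94)**2 = -25459 - (-4/5 + 94)**2 = -25459 - (466/5)**2 = -25459 - 1*217156/25 = -25459 - 217156/25 = -853631/25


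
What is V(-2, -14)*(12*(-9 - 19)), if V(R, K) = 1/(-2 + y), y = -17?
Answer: 336/19 ≈ 17.684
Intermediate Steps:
V(R, K) = -1/19 (V(R, K) = 1/(-2 - 17) = 1/(-19) = -1/19)
V(-2, -14)*(12*(-9 - 19)) = -12*(-9 - 19)/19 = -12*(-28)/19 = -1/19*(-336) = 336/19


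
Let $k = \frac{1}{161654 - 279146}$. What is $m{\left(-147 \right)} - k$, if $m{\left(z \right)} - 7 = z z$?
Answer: $\frac{2539707073}{117492} \approx 21616.0$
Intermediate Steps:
$m{\left(z \right)} = 7 + z^{2}$ ($m{\left(z \right)} = 7 + z z = 7 + z^{2}$)
$k = - \frac{1}{117492}$ ($k = \frac{1}{161654 - 279146} = \frac{1}{-117492} = - \frac{1}{117492} \approx -8.5112 \cdot 10^{-6}$)
$m{\left(-147 \right)} - k = \left(7 + \left(-147\right)^{2}\right) - - \frac{1}{117492} = \left(7 + 21609\right) + \frac{1}{117492} = 21616 + \frac{1}{117492} = \frac{2539707073}{117492}$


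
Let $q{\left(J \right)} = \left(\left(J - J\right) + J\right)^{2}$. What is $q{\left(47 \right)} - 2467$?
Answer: $-258$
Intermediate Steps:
$q{\left(J \right)} = J^{2}$ ($q{\left(J \right)} = \left(0 + J\right)^{2} = J^{2}$)
$q{\left(47 \right)} - 2467 = 47^{2} - 2467 = 2209 - 2467 = -258$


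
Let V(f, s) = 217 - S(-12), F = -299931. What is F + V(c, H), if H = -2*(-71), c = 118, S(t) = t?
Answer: -299702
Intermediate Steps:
H = 142
V(f, s) = 229 (V(f, s) = 217 - 1*(-12) = 217 + 12 = 229)
F + V(c, H) = -299931 + 229 = -299702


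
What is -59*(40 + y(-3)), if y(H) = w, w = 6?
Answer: -2714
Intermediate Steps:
y(H) = 6
-59*(40 + y(-3)) = -59*(40 + 6) = -59*46 = -2714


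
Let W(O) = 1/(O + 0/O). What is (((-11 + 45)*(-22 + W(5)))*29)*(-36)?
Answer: 3869064/5 ≈ 7.7381e+5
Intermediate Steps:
W(O) = 1/O (W(O) = 1/(O + 0) = 1/O)
(((-11 + 45)*(-22 + W(5)))*29)*(-36) = (((-11 + 45)*(-22 + 1/5))*29)*(-36) = ((34*(-22 + 1/5))*29)*(-36) = ((34*(-109/5))*29)*(-36) = -3706/5*29*(-36) = -107474/5*(-36) = 3869064/5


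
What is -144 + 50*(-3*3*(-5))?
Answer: 2106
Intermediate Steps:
-144 + 50*(-3*3*(-5)) = -144 + 50*(-9*(-5)) = -144 + 50*45 = -144 + 2250 = 2106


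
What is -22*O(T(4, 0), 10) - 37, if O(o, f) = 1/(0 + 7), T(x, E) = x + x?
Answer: -281/7 ≈ -40.143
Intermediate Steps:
T(x, E) = 2*x
O(o, f) = ⅐ (O(o, f) = 1/7 = ⅐)
-22*O(T(4, 0), 10) - 37 = -22*⅐ - 37 = -22/7 - 37 = -281/7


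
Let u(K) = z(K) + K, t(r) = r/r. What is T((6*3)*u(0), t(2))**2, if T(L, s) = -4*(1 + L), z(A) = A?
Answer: 16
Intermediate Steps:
t(r) = 1
u(K) = 2*K (u(K) = K + K = 2*K)
T(L, s) = -4 - 4*L
T((6*3)*u(0), t(2))**2 = (-4 - 4*6*3*2*0)**2 = (-4 - 72*0)**2 = (-4 - 4*0)**2 = (-4 + 0)**2 = (-4)**2 = 16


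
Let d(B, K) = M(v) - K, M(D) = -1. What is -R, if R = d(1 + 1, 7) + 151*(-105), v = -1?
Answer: 15863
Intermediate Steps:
d(B, K) = -1 - K
R = -15863 (R = (-1 - 1*7) + 151*(-105) = (-1 - 7) - 15855 = -8 - 15855 = -15863)
-R = -1*(-15863) = 15863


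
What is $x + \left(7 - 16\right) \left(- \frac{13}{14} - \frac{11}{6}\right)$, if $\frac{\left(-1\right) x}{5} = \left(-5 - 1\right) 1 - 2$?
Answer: $\frac{454}{7} \approx 64.857$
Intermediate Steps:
$x = 40$ ($x = - 5 \left(\left(-5 - 1\right) 1 - 2\right) = - 5 \left(\left(-6\right) 1 - 2\right) = - 5 \left(-6 - 2\right) = \left(-5\right) \left(-8\right) = 40$)
$x + \left(7 - 16\right) \left(- \frac{13}{14} - \frac{11}{6}\right) = 40 + \left(7 - 16\right) \left(- \frac{13}{14} - \frac{11}{6}\right) = 40 - 9 \left(\left(-13\right) \frac{1}{14} - \frac{11}{6}\right) = 40 - 9 \left(- \frac{13}{14} - \frac{11}{6}\right) = 40 - - \frac{174}{7} = 40 + \frac{174}{7} = \frac{454}{7}$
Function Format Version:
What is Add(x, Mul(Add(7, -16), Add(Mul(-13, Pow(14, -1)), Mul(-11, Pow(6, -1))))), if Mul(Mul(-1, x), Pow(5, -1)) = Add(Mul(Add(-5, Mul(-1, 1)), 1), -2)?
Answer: Rational(454, 7) ≈ 64.857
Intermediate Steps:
x = 40 (x = Mul(-5, Add(Mul(Add(-5, Mul(-1, 1)), 1), -2)) = Mul(-5, Add(Mul(Add(-5, -1), 1), -2)) = Mul(-5, Add(Mul(-6, 1), -2)) = Mul(-5, Add(-6, -2)) = Mul(-5, -8) = 40)
Add(x, Mul(Add(7, -16), Add(Mul(-13, Pow(14, -1)), Mul(-11, Pow(6, -1))))) = Add(40, Mul(Add(7, -16), Add(Mul(-13, Pow(14, -1)), Mul(-11, Pow(6, -1))))) = Add(40, Mul(-9, Add(Mul(-13, Rational(1, 14)), Mul(-11, Rational(1, 6))))) = Add(40, Mul(-9, Add(Rational(-13, 14), Rational(-11, 6)))) = Add(40, Mul(-9, Rational(-58, 21))) = Add(40, Rational(174, 7)) = Rational(454, 7)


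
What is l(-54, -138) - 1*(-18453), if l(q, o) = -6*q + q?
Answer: 18723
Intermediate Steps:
l(q, o) = -5*q
l(-54, -138) - 1*(-18453) = -5*(-54) - 1*(-18453) = 270 + 18453 = 18723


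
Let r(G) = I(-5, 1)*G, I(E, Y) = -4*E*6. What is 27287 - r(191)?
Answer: 4367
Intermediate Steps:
I(E, Y) = -24*E
r(G) = 120*G (r(G) = (-24*(-5))*G = 120*G)
27287 - r(191) = 27287 - 120*191 = 27287 - 1*22920 = 27287 - 22920 = 4367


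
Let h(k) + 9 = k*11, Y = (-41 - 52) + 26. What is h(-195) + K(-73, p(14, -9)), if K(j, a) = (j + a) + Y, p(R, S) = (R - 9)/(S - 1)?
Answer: -4589/2 ≈ -2294.5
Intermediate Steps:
p(R, S) = (-9 + R)/(-1 + S)
Y = -67 (Y = -93 + 26 = -67)
h(k) = -9 + 11*k (h(k) = -9 + k*11 = -9 + 11*k)
K(j, a) = -67 + a + j (K(j, a) = (j + a) - 67 = (a + j) - 67 = -67 + a + j)
h(-195) + K(-73, p(14, -9)) = (-9 + 11*(-195)) + (-67 + (-9 + 14)/(-1 - 9) - 73) = (-9 - 2145) + (-67 + 5/(-10) - 73) = -2154 + (-67 - 1/10*5 - 73) = -2154 + (-67 - 1/2 - 73) = -2154 - 281/2 = -4589/2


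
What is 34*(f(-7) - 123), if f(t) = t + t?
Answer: -4658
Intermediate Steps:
f(t) = 2*t
34*(f(-7) - 123) = 34*(2*(-7) - 123) = 34*(-14 - 123) = 34*(-137) = -4658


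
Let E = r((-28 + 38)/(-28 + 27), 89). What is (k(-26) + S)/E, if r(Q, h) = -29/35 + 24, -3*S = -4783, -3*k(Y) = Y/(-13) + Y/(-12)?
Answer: 1003555/14598 ≈ 68.746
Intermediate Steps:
k(Y) = 25*Y/468 (k(Y) = -(Y/(-13) + Y/(-12))/3 = -(Y*(-1/13) + Y*(-1/12))/3 = -(-Y/13 - Y/12)/3 = -(-25)*Y/468 = 25*Y/468)
S = 4783/3 (S = -⅓*(-4783) = 4783/3 ≈ 1594.3)
r(Q, h) = 811/35 (r(Q, h) = -29*1/35 + 24 = -29/35 + 24 = 811/35)
E = 811/35 ≈ 23.171
(k(-26) + S)/E = ((25/468)*(-26) + 4783/3)/(811/35) = (-25/18 + 4783/3)*(35/811) = (28673/18)*(35/811) = 1003555/14598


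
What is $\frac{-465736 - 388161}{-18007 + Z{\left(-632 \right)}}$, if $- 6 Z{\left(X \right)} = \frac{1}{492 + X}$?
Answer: $\frac{717273480}{15125879} \approx 47.42$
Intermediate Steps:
$Z{\left(X \right)} = - \frac{1}{6 \left(492 + X\right)}$
$\frac{-465736 - 388161}{-18007 + Z{\left(-632 \right)}} = \frac{-465736 - 388161}{-18007 - \frac{1}{2952 + 6 \left(-632\right)}} = - \frac{853897}{-18007 - \frac{1}{2952 - 3792}} = - \frac{853897}{-18007 - \frac{1}{-840}} = - \frac{853897}{-18007 - - \frac{1}{840}} = - \frac{853897}{-18007 + \frac{1}{840}} = - \frac{853897}{- \frac{15125879}{840}} = \left(-853897\right) \left(- \frac{840}{15125879}\right) = \frac{717273480}{15125879}$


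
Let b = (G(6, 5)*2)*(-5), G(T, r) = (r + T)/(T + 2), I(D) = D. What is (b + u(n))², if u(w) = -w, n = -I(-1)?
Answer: 3481/16 ≈ 217.56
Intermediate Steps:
n = 1 (n = -1*(-1) = 1)
G(T, r) = (T + r)/(2 + T)
b = -55/4 (b = (((6 + 5)/(2 + 6))*2)*(-5) = ((11/8)*2)*(-5) = (11/4)*(-5) = -55/4 ≈ -13.750)
(b + u(n))² = (-55/4 - 1*1)² = (-55/4 - 1)² = (-59/4)² = 3481/16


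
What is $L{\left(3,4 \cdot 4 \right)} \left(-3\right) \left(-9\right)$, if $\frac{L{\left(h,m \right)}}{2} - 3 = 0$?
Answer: $162$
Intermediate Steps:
$L{\left(h,m \right)} = 6$ ($L{\left(h,m \right)} = 6 + 2 \cdot 0 = 6 + 0 = 6$)
$L{\left(3,4 \cdot 4 \right)} \left(-3\right) \left(-9\right) = 6 \left(-3\right) \left(-9\right) = \left(-18\right) \left(-9\right) = 162$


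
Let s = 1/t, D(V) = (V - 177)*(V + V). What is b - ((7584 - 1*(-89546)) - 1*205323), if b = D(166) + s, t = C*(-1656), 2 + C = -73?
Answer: 12983992201/124200 ≈ 1.0454e+5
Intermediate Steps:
C = -75 (C = -2 - 73 = -75)
D(V) = 2*V*(-177 + V) (D(V) = (-177 + V)*(2*V) = 2*V*(-177 + V))
t = 124200 (t = -75*(-1656) = 124200)
s = 1/124200 ≈ 8.0515e-6
b = -453578399/124200 (b = 2*166*(-177 + 166) + 1/124200 = 2*166*(-11) + 1/124200 = -3652 + 1/124200 = -453578399/124200 ≈ -3652.0)
b - ((7584 - 1*(-89546)) - 1*205323) = -453578399/124200 - ((7584 - 1*(-89546)) - 1*205323) = -453578399/124200 - ((7584 + 89546) - 205323) = -453578399/124200 - (97130 - 205323) = -453578399/124200 - 1*(-108193) = -453578399/124200 + 108193 = 12983992201/124200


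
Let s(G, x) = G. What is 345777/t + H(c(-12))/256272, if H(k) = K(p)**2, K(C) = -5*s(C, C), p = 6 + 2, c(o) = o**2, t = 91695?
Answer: 1849159903/489559605 ≈ 3.7772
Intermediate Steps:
p = 8
K(C) = -5*C
H(k) = 1600 (H(k) = (-5*8)**2 = (-40)**2 = 1600)
345777/t + H(c(-12))/256272 = 345777/91695 + 1600/256272 = 345777*(1/91695) + 1600*(1/256272) = 115259/30565 + 100/16017 = 1849159903/489559605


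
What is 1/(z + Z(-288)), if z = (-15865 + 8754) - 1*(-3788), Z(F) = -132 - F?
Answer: -1/3167 ≈ -0.00031576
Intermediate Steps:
z = -3323 (z = -7111 + 3788 = -3323)
1/(z + Z(-288)) = 1/(-3323 + (-132 - 1*(-288))) = 1/(-3323 + (-132 + 288)) = 1/(-3323 + 156) = 1/(-3167) = -1/3167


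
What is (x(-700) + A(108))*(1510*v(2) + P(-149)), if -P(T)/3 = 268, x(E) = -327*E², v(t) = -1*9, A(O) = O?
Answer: 2306349065448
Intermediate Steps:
v(t) = -9
P(T) = -804 (P(T) = -3*268 = -804)
(x(-700) + A(108))*(1510*v(2) + P(-149)) = (-327*(-700)² + 108)*(1510*(-9) - 804) = (-327*490000 + 108)*(-13590 - 804) = (-160230000 + 108)*(-14394) = -160229892*(-14394) = 2306349065448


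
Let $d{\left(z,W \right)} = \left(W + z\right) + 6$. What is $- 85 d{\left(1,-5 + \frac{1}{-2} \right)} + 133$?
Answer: $\frac{11}{2} \approx 5.5$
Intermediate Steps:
$d{\left(z,W \right)} = 6 + W + z$
$- 85 d{\left(1,-5 + \frac{1}{-2} \right)} + 133 = - 85 \left(6 - \left(5 - \frac{1}{-2}\right) + 1\right) + 133 = - 85 \left(6 - \frac{11}{2} + 1\right) + 133 = \left(-85\right) \frac{3}{2} + 133 = - \frac{255}{2} + 133 = \frac{11}{2}$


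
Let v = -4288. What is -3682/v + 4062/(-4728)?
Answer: -195/422368 ≈ -0.00046168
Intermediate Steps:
-3682/v + 4062/(-4728) = -3682/(-4288) + 4062/(-4728) = -3682*(-1/4288) + 4062*(-1/4728) = 1841/2144 - 677/788 = -195/422368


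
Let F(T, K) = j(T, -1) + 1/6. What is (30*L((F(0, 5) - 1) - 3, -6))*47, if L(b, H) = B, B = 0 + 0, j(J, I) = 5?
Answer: 0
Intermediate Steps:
F(T, K) = 31/6 (F(T, K) = 5 + 1/6 = 5 + ⅙ = 31/6)
B = 0
L(b, H) = 0
(30*L((F(0, 5) - 1) - 3, -6))*47 = (30*0)*47 = 0*47 = 0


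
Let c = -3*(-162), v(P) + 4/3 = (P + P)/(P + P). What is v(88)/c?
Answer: -1/1458 ≈ -0.00068587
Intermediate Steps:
v(P) = -⅓ (v(P) = -4/3 + (P + P)/(P + P) = -4/3 + (2*P)/((2*P)) = -4/3 + (2*P)*(1/(2*P)) = -4/3 + 1 = -⅓)
c = 486
v(88)/c = -⅓/486 = -⅓*1/486 = -1/1458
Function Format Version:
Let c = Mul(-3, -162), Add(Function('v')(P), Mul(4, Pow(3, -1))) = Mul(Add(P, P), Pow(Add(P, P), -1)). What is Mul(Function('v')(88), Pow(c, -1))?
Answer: Rational(-1, 1458) ≈ -0.00068587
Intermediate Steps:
Function('v')(P) = Rational(-1, 3) (Function('v')(P) = Add(Rational(-4, 3), Mul(Add(P, P), Pow(Add(P, P), -1))) = Add(Rational(-4, 3), Mul(Mul(2, P), Pow(Mul(2, P), -1))) = Add(Rational(-4, 3), Mul(Mul(2, P), Mul(Rational(1, 2), Pow(P, -1)))) = Add(Rational(-4, 3), 1) = Rational(-1, 3))
c = 486
Mul(Function('v')(88), Pow(c, -1)) = Mul(Rational(-1, 3), Pow(486, -1)) = Mul(Rational(-1, 3), Rational(1, 486)) = Rational(-1, 1458)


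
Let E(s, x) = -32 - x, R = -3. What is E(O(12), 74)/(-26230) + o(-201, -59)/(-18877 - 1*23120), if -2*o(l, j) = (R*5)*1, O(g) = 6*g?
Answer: 1418319/367193770 ≈ 0.0038626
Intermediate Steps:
o(l, j) = 15/2 (o(l, j) = -(-3*5)/2 = -(-15)/2 = -1/2*(-15) = 15/2)
E(O(12), 74)/(-26230) + o(-201, -59)/(-18877 - 1*23120) = (-32 - 1*74)/(-26230) + 15/(2*(-18877 - 1*23120)) = (-32 - 74)*(-1/26230) + 15/(2*(-18877 - 23120)) = -106*(-1/26230) + (15/2)/(-41997) = 53/13115 + (15/2)*(-1/41997) = 53/13115 - 5/27998 = 1418319/367193770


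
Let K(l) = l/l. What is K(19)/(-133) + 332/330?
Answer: 21913/21945 ≈ 0.99854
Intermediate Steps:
K(l) = 1
K(19)/(-133) + 332/330 = 1/(-133) + 332/330 = 1*(-1/133) + 332*(1/330) = -1/133 + 166/165 = 21913/21945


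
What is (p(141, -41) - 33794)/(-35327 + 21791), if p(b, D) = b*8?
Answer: 16333/6768 ≈ 2.4133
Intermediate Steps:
p(b, D) = 8*b
(p(141, -41) - 33794)/(-35327 + 21791) = (8*141 - 33794)/(-35327 + 21791) = (1128 - 33794)/(-13536) = -32666*(-1/13536) = 16333/6768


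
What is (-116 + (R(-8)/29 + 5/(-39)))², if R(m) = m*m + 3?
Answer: 16570897984/1279161 ≈ 12955.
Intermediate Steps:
R(m) = 3 + m² (R(m) = m² + 3 = 3 + m²)
(-116 + (R(-8)/29 + 5/(-39)))² = (-116 + ((3 + (-8)²)/29 + 5/(-39)))² = (-116 + ((3 + 64)*(1/29) + 5*(-1/39)))² = (-116 + (67*(1/29) - 5/39))² = (-116 + (67/29 - 5/39))² = (-116 + 2468/1131)² = (-128728/1131)² = 16570897984/1279161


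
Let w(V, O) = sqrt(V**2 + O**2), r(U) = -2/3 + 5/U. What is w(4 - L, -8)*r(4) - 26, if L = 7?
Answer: -26 + 7*sqrt(73)/12 ≈ -21.016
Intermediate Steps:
r(U) = -2/3 + 5/U (r(U) = -2*1/3 + 5/U = -2/3 + 5/U)
w(V, O) = sqrt(O**2 + V**2)
w(4 - L, -8)*r(4) - 26 = sqrt((-8)**2 + (4 - 1*7)**2)*(-2/3 + 5/4) - 26 = sqrt(64 + (4 - 7)**2)*(-2/3 + 5*(1/4)) - 26 = sqrt(64 + (-3)**2)*(-2/3 + 5/4) - 26 = sqrt(64 + 9)*(7/12) - 26 = sqrt(73)*(7/12) - 26 = 7*sqrt(73)/12 - 26 = -26 + 7*sqrt(73)/12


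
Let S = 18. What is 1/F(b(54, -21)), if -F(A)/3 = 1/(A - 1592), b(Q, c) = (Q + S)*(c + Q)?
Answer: -784/3 ≈ -261.33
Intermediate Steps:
b(Q, c) = (18 + Q)*(Q + c) (b(Q, c) = (Q + 18)*(c + Q) = (18 + Q)*(Q + c))
F(A) = -3/(-1592 + A) (F(A) = -3/(A - 1592) = -3/(-1592 + A))
1/F(b(54, -21)) = 1/(-3/(-1592 + (54² + 18*54 + 18*(-21) + 54*(-21)))) = 1/(-3/(-1592 + (2916 + 972 - 378 - 1134))) = 1/(-3/(-1592 + 2376)) = 1/(-3/784) = -784/3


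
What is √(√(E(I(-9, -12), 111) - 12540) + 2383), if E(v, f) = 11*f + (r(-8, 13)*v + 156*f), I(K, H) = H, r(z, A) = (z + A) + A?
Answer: √(2383 + √5781) ≈ 49.589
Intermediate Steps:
r(z, A) = z + 2*A (r(z, A) = (A + z) + A = z + 2*A)
E(v, f) = 18*v + 167*f (E(v, f) = 11*f + ((-8 + 2*13)*v + 156*f) = 11*f + ((-8 + 26)*v + 156*f) = 11*f + (18*v + 156*f) = 18*v + 167*f)
√(√(E(I(-9, -12), 111) - 12540) + 2383) = √(√((18*(-12) + 167*111) - 12540) + 2383) = √(√((-216 + 18537) - 12540) + 2383) = √(√(18321 - 12540) + 2383) = √(√5781 + 2383) = √(2383 + √5781)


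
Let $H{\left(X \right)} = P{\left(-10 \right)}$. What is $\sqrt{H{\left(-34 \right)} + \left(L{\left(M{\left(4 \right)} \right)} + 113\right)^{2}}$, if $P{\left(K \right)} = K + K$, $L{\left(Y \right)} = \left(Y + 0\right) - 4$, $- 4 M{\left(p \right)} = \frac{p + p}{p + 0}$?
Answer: $\frac{\sqrt{47009}}{2} \approx 108.41$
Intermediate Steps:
$M{\left(p \right)} = - \frac{1}{2}$ ($M{\left(p \right)} = - \frac{\left(p + p\right) \frac{1}{p + 0}}{4} = - \frac{2 p \frac{1}{p}}{4} = \left(- \frac{1}{4}\right) 2 = - \frac{1}{2}$)
$L{\left(Y \right)} = -4 + Y$ ($L{\left(Y \right)} = Y - 4 = -4 + Y$)
$P{\left(K \right)} = 2 K$
$H{\left(X \right)} = -20$ ($H{\left(X \right)} = 2 \left(-10\right) = -20$)
$\sqrt{H{\left(-34 \right)} + \left(L{\left(M{\left(4 \right)} \right)} + 113\right)^{2}} = \sqrt{-20 + \left(\left(-4 - \frac{1}{2}\right) + 113\right)^{2}} = \sqrt{-20 + \left(- \frac{9}{2} + 113\right)^{2}} = \sqrt{-20 + \left(\frac{217}{2}\right)^{2}} = \sqrt{-20 + \frac{47089}{4}} = \sqrt{\frac{47009}{4}} = \frac{\sqrt{47009}}{2}$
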